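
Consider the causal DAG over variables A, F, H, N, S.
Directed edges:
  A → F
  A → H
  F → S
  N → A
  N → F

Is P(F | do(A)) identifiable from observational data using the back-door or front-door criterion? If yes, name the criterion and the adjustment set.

P(F|do(A)): backdoor, adjust for {N}.

desc(A)\{A}={F,H,S}; candidates ⊆ {N}.
size 0: {}; under {} A still reaches {F,N,S} ∋ F.
{N}: A⊥F given {N} in G with A→· removed — back-door holds.
P(F|do(A)) = Σ_{N} P(F|A,N)·P(N).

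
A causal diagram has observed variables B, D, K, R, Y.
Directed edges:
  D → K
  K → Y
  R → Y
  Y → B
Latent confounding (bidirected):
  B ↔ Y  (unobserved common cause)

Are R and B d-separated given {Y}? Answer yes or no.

No — R and B are d-connected given {Y}.

Bayes-Ball from R | {Y} reaches {B,D,K}.
B ∈ reach(R|{Y}) ⇒ R ⊥̸ B | {Y}.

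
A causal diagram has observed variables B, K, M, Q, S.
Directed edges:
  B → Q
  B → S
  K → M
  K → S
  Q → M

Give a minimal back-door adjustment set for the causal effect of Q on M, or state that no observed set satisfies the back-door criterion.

desc(Q)\{Q}={M}; candidates ⊆ {B,K,S}.
∅: Q⊥M given ∅ in G with Q→· removed — back-door holds.

Q→M: minimal back-door set ∅.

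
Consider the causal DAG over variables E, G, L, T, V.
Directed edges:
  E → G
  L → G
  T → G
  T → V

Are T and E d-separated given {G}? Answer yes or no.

Bayes-Ball from T | {G} reaches {E,L,V}.
E ∈ reach(T|{G}) ⇒ T ⊥̸ E | {G}.

No — T and E are d-connected given {G}.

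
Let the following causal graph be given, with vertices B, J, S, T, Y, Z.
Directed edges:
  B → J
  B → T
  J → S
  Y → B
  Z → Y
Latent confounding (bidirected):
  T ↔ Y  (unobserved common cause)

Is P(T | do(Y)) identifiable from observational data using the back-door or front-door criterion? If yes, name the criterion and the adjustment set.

desc(Y)\{Y}={B,J,S,T}; candidates ⊆ {Z}.
Y↔T: latent back-door arc(s) into Y.
size 0: {}; under {} Y still reaches {T,Z} ∋ T.
size 1: {Z}; under {Z} Y still reaches {T} ∋ T.
Y↔T cannot be blocked by any observed set — no back-door set.
{B}: (i) intercepts every directed Y→T path; (ii) no back-door Y→{B}; (iii) {Y} blocks every back-door {B}→T. Front-door holds.
P(T|do(Y)) = Σ_{B} P(B|Y) Σ_{Y'} P(T|B,Y')P(Y').

P(T|do(Y)): frontdoor, adjust for {B}.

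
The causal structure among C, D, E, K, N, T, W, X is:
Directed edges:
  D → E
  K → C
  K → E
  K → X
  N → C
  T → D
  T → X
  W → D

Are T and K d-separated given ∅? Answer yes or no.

Bayes-Ball from T | ∅ reaches {D,E,X}.
K ∉ reach(T|∅) ⇒ T ⊥ K | ∅.

Yes — T ⊥ K | ∅.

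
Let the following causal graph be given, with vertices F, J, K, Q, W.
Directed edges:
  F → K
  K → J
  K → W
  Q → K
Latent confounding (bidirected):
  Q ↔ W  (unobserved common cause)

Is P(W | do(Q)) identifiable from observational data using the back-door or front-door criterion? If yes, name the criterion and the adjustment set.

P(W|do(Q)): frontdoor, adjust for {K}.

desc(Q)\{Q}={J,K,W}; candidates ⊆ {F}.
Q↔W: latent back-door arc(s) into Q.
size 0: {}; under {} Q still reaches {W} ∋ W.
size 1: {F}; under {F} Q still reaches {W} ∋ W.
Q↔W cannot be blocked by any observed set — no back-door set.
{K}: (i) intercepts every directed Q→W path; (ii) no back-door Q→{K}; (iii) {Q} blocks every back-door {K}→W. Front-door holds.
P(W|do(Q)) = Σ_{K} P(K|Q) Σ_{Q'} P(W|K,Q')P(Q').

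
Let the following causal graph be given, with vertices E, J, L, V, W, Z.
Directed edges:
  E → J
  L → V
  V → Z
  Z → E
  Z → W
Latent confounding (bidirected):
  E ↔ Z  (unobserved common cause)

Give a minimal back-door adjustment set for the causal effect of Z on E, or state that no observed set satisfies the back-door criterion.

desc(Z)\{Z}={E,J,W}; candidates ⊆ {L,V}.
Z↔E: latent back-door arc(s) into Z.
size 0: {}; under {} Z still reaches {E,J,L,V} ∋ E.
size 1: {L}, {V}; under {L} Z still reaches {E,J,V} ∋ E.
size 2: {L,V}; under {L,V} Z still reaches {E,J} ∋ E.
Z↔E cannot be blocked by any observed set — no back-door set.

Z→E: no observed back-door set.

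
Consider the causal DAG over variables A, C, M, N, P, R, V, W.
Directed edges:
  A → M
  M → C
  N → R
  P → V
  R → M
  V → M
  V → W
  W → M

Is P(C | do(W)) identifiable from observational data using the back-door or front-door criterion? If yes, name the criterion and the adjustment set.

desc(W)\{W}={C,M}; candidates ⊆ {A,N,P,R,V}.
size 0: {}; under {} W still reaches {C,M,P,V} ∋ C.
{V}: W⊥C given {V} in G with W→· removed — back-door holds.
P(C|do(W)) = Σ_{V} P(C|W,V)·P(V).

P(C|do(W)): backdoor, adjust for {V}.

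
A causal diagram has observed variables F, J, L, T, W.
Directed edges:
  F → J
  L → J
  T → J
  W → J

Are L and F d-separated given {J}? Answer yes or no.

No — L and F are d-connected given {J}.

Bayes-Ball from L | {J} reaches {F,T,W}.
F ∈ reach(L|{J}) ⇒ L ⊥̸ F | {J}.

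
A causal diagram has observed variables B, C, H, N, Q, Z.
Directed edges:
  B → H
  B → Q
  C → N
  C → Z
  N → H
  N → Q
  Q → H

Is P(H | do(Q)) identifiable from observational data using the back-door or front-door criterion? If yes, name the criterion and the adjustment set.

desc(Q)\{Q}={H}; candidates ⊆ {B,C,N,Z}.
size 0: {}; under {} Q still reaches {B,C,H,N,Z} ∋ H.
size 1: {B}, {C}, {N} …(+1); under {B} Q still reaches {C,H,N,Z} ∋ H.
{B,N}: Q⊥H given {B,N} in G with Q→· removed — back-door holds.
P(H|do(Q)) = Σ_{B,N} P(H|Q,B,N)·P(B,N).

P(H|do(Q)): backdoor, adjust for {B, N}.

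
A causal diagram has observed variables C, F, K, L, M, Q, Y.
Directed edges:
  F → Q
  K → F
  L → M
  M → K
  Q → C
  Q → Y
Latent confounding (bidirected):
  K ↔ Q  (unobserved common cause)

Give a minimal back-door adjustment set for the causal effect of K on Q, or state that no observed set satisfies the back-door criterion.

K→Q: no observed back-door set.

desc(K)\{K}={C,F,Q,Y}; candidates ⊆ {L,M}.
K↔Q: latent back-door arc(s) into K.
size 0: {}; under {} K still reaches {C,L,M,Q,Y} ∋ Q.
size 1: {L}, {M}; under {L} K still reaches {C,M,Q,Y} ∋ Q.
size 2: {L,M}; under {L,M} K still reaches {C,Q,Y} ∋ Q.
K↔Q cannot be blocked by any observed set — no back-door set.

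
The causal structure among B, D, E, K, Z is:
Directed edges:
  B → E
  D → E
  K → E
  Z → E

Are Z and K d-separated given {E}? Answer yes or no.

Bayes-Ball from Z | {E} reaches {B,D,K}.
K ∈ reach(Z|{E}) ⇒ Z ⊥̸ K | {E}.

No — Z and K are d-connected given {E}.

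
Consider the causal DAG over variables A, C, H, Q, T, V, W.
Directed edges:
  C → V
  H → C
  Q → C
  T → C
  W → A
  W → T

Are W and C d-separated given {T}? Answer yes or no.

Yes — W ⊥ C | {T}.

Bayes-Ball from W | {T} reaches {A}.
C ∉ reach(W|{T}) ⇒ W ⊥ C | {T}.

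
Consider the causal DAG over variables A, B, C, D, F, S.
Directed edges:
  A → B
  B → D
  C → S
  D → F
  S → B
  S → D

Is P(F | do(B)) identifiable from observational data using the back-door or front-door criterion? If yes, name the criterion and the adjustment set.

desc(B)\{B}={D,F}; candidates ⊆ {A,C,S}.
size 0: {}; under {} B still reaches {A,C,D,F,S} ∋ F.
{S}: B⊥F given {S} in G with B→· removed — back-door holds.
P(F|do(B)) = Σ_{S} P(F|B,S)·P(S).

P(F|do(B)): backdoor, adjust for {S}.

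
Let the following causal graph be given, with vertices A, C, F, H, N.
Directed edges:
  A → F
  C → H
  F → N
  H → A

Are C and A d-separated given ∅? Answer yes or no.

Bayes-Ball from C | ∅ reaches {A,F,H,N}.
A ∈ reach(C|∅) ⇒ C ⊥̸ A | ∅.

No — C and A are d-connected given ∅.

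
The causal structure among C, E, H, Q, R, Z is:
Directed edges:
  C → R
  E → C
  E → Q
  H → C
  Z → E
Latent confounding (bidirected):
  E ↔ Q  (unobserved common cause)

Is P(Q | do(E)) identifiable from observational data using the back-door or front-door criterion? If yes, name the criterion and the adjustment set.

P(Q|do(E)): not identifiable (no BD/FD set).

desc(E)\{E}={C,Q,R}; candidates ⊆ {H,Z}.
E↔Q: latent back-door arc(s) into E.
size 0: {}; under {} E still reaches {Q,Z} ∋ Q.
size 1: {H}, {Z}; under {H} E still reaches {Q,Z} ∋ Q.
size 2: {H,Z}; under {H,Z} E still reaches {Q} ∋ Q.
E↔Q cannot be blocked by any observed set — no back-door set.
No mediator lies on a directed E→…→Q path.
Neither criterion identifies P(Q|do(E)) in this graph.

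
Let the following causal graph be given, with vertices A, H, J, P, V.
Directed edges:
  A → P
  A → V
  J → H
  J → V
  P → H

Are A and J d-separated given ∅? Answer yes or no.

Bayes-Ball from A | ∅ reaches {H,P,V}.
J ∉ reach(A|∅) ⇒ A ⊥ J | ∅.

Yes — A ⊥ J | ∅.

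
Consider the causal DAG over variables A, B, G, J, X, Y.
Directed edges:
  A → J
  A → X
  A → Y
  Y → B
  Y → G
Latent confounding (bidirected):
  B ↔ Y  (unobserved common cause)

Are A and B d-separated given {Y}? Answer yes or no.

Bayes-Ball from A | {Y} reaches {B,J,X}.
B ∈ reach(A|{Y}) ⇒ A ⊥̸ B | {Y}.

No — A and B are d-connected given {Y}.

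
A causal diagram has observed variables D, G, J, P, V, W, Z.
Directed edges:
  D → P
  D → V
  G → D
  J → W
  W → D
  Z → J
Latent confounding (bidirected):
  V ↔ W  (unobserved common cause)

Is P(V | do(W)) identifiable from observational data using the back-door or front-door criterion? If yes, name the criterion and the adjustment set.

desc(W)\{W}={D,P,V}; candidates ⊆ {G,J,Z}.
W↔V: latent back-door arc(s) into W.
size 0: {}; under {} W still reaches {J,V,Z} ∋ V.
size 1: {G}, {J}, {Z}; under {G} W still reaches {J,V,Z} ∋ V.
size 2: {G,J}, {G,Z}, {J,Z}; under {G,J} W still reaches {V} ∋ V.
W↔V cannot be blocked by any observed set — no back-door set.
{D}: (i) intercepts every directed W→V path; (ii) no back-door W→{D}; (iii) {W} blocks every back-door {D}→V. Front-door holds.
P(V|do(W)) = Σ_{D} P(D|W) Σ_{W'} P(V|D,W')P(W').

P(V|do(W)): frontdoor, adjust for {D}.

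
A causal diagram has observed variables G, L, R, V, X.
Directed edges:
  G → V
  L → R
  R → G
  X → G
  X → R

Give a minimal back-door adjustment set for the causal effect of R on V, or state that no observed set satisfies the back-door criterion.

desc(R)\{R}={G,V}; candidates ⊆ {L,X}.
size 0: {}; under {} R still reaches {G,L,V,X} ∋ V.
{X}: R⊥V given {X} in G with R→· removed — back-door holds.

R→V: minimal back-door set {X}.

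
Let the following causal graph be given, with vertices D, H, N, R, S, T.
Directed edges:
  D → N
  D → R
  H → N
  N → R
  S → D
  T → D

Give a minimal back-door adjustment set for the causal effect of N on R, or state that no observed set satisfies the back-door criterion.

desc(N)\{N}={R}; candidates ⊆ {D,H,S,T}.
size 0: {}; under {} N still reaches {D,H,R,S,T} ∋ R.
{D}: N⊥R given {D} in G with N→· removed — back-door holds.

N→R: minimal back-door set {D}.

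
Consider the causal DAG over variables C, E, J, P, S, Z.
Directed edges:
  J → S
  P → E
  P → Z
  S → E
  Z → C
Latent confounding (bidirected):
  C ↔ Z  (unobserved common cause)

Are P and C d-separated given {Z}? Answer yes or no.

Bayes-Ball from P | {Z} reaches {C,E}.
C ∈ reach(P|{Z}) ⇒ P ⊥̸ C | {Z}.

No — P and C are d-connected given {Z}.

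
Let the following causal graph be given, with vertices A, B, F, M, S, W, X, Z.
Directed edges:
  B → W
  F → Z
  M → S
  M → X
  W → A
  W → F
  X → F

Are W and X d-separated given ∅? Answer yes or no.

Bayes-Ball from W | ∅ reaches {A,B,F,Z}.
X ∉ reach(W|∅) ⇒ W ⊥ X | ∅.

Yes — W ⊥ X | ∅.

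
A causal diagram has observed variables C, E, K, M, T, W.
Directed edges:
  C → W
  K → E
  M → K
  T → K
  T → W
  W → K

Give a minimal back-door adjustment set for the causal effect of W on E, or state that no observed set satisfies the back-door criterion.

desc(W)\{W}={E,K}; candidates ⊆ {C,M,T}.
size 0: {}; under {} W still reaches {C,E,K,T} ∋ E.
{T}: W⊥E given {T} in G with W→· removed — back-door holds.

W→E: minimal back-door set {T}.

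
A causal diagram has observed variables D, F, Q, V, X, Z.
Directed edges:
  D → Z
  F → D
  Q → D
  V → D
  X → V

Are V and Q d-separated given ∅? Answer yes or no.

Bayes-Ball from V | ∅ reaches {D,X,Z}.
Q ∉ reach(V|∅) ⇒ V ⊥ Q | ∅.

Yes — V ⊥ Q | ∅.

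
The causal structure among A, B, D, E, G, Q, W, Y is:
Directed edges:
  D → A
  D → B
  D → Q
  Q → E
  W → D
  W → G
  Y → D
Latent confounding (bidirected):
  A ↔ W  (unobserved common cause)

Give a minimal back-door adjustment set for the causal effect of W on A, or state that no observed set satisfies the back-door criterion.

desc(W)\{W}={A,B,D,E,G,Q}; candidates ⊆ {Y}.
W↔A: latent back-door arc(s) into W.
size 0: {}; under {} W still reaches {A} ∋ A.
size 1: {Y}; under {Y} W still reaches {A} ∋ A.
W↔A cannot be blocked by any observed set — no back-door set.

W→A: no observed back-door set.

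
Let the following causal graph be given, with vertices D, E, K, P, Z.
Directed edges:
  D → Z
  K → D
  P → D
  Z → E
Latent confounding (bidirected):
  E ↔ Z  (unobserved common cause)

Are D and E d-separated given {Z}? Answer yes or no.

Bayes-Ball from D | {Z} reaches {E,K,P}.
E ∈ reach(D|{Z}) ⇒ D ⊥̸ E | {Z}.

No — D and E are d-connected given {Z}.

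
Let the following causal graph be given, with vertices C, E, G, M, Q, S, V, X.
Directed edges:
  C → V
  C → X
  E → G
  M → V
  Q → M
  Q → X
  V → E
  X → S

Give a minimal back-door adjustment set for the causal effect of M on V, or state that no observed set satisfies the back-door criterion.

desc(M)\{M}={E,G,V}; candidates ⊆ {C,Q,S,X}.
∅: M⊥V given ∅ in G with M→· removed — back-door holds.

M→V: minimal back-door set ∅.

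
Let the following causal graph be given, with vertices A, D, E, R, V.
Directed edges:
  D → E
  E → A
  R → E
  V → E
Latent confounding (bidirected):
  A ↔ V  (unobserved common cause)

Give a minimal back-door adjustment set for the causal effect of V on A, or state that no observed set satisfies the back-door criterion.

desc(V)\{V}={A,E}; candidates ⊆ {D,R}.
V↔A: latent back-door arc(s) into V.
size 0: {}; under {} V still reaches {A} ∋ A.
size 1: {D}, {R}; under {D} V still reaches {A} ∋ A.
size 2: {D,R}; under {D,R} V still reaches {A} ∋ A.
V↔A cannot be blocked by any observed set — no back-door set.

V→A: no observed back-door set.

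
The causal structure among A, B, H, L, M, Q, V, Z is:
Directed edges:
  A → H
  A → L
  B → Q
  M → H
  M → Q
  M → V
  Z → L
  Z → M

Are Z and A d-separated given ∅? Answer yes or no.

Bayes-Ball from Z | ∅ reaches {H,L,M,Q,V}.
A ∉ reach(Z|∅) ⇒ Z ⊥ A | ∅.

Yes — Z ⊥ A | ∅.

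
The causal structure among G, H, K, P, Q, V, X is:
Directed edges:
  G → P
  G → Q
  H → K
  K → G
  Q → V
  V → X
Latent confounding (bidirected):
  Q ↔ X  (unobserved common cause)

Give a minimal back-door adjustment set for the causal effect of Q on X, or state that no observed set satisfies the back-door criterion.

Q→X: no observed back-door set.

desc(Q)\{Q}={V,X}; candidates ⊆ {G,H,K,P}.
Q↔X: latent back-door arc(s) into Q.
size 0: {}; under {} Q still reaches {G,H,K,P,X} ∋ X.
size 1: {G}, {H}, {K} …(+1); under {G} Q still reaches {X} ∋ X.
size 2: {G,H}, {G,K}, {G,P} …(+3); under {G,H} Q still reaches {X} ∋ X.
Q↔X cannot be blocked by any observed set — no back-door set.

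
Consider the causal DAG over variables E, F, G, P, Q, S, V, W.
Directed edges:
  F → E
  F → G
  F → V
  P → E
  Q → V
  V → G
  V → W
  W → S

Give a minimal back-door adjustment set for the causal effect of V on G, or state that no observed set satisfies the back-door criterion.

desc(V)\{V}={G,S,W}; candidates ⊆ {E,F,P,Q}.
size 0: {}; under {} V still reaches {E,F,G,Q} ∋ G.
{F}: V⊥G given {F} in G with V→· removed — back-door holds.

V→G: minimal back-door set {F}.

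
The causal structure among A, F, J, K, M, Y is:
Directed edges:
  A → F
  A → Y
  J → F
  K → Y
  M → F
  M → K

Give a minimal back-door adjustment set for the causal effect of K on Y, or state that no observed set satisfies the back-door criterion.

K→Y: minimal back-door set ∅.

desc(K)\{K}={Y}; candidates ⊆ {A,F,J,M}.
∅: K⊥Y given ∅ in G with K→· removed — back-door holds.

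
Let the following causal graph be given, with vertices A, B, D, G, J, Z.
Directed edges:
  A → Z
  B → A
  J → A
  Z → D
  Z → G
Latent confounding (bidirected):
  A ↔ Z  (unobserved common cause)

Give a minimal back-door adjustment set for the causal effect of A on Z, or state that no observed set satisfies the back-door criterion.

A→Z: no observed back-door set.

desc(A)\{A}={D,G,Z}; candidates ⊆ {B,J}.
A↔Z: latent back-door arc(s) into A.
size 0: {}; under {} A still reaches {B,D,G,J,Z} ∋ Z.
size 1: {B}, {J}; under {B} A still reaches {D,G,J,Z} ∋ Z.
size 2: {B,J}; under {B,J} A still reaches {D,G,Z} ∋ Z.
A↔Z cannot be blocked by any observed set — no back-door set.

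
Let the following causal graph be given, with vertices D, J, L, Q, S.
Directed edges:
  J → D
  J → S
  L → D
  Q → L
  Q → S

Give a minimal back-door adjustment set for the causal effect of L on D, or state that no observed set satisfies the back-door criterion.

L→D: minimal back-door set ∅.

desc(L)\{L}={D}; candidates ⊆ {J,Q,S}.
∅: L⊥D given ∅ in G with L→· removed — back-door holds.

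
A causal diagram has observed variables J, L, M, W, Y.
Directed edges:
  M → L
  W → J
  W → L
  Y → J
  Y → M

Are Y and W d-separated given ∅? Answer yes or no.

Bayes-Ball from Y | ∅ reaches {J,L,M}.
W ∉ reach(Y|∅) ⇒ Y ⊥ W | ∅.

Yes — Y ⊥ W | ∅.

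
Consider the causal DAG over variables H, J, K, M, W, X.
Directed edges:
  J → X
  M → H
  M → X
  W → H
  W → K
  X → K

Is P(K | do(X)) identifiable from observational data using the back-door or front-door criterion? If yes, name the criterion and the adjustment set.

desc(X)\{X}={K}; candidates ⊆ {H,J,M,W}.
∅: X⊥K given ∅ in G with X→· removed — back-door holds.
P(K|do(X)) = P(K|X) — no adjustment needed.

P(K|do(X)): backdoor, adjust for ∅.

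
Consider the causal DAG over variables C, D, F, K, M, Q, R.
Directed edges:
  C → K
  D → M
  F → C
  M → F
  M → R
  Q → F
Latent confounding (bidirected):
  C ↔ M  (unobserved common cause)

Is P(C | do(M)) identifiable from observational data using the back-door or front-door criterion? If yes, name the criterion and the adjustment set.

desc(M)\{M}={C,F,K,R}; candidates ⊆ {D,Q}.
M↔C: latent back-door arc(s) into M.
size 0: {}; under {} M still reaches {C,D,K} ∋ C.
size 1: {D}, {Q}; under {D} M still reaches {C,K} ∋ C.
size 2: {D,Q}; under {D,Q} M still reaches {C,K} ∋ C.
M↔C cannot be blocked by any observed set — no back-door set.
{F}: (i) intercepts every directed M→C path; (ii) no back-door M→{F}; (iii) {M} blocks every back-door {F}→C. Front-door holds.
P(C|do(M)) = Σ_{F} P(F|M) Σ_{M'} P(C|F,M')P(M').

P(C|do(M)): frontdoor, adjust for {F}.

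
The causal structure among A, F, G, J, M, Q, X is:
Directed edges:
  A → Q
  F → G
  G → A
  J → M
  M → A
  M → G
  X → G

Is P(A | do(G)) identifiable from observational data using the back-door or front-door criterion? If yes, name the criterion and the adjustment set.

desc(G)\{G}={A,Q}; candidates ⊆ {F,J,M,X}.
size 0: {}; under {} G still reaches {A,F,J,M,Q,X} ∋ A.
{M}: G⊥A given {M} in G with G→· removed — back-door holds.
P(A|do(G)) = Σ_{M} P(A|G,M)·P(M).

P(A|do(G)): backdoor, adjust for {M}.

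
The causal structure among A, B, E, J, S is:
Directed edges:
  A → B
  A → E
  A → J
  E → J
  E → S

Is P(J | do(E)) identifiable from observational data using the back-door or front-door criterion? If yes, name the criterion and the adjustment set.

P(J|do(E)): backdoor, adjust for {A}.

desc(E)\{E}={J,S}; candidates ⊆ {A,B}.
size 0: {}; under {} E still reaches {A,B,J} ∋ J.
{A}: E⊥J given {A} in G with E→· removed — back-door holds.
P(J|do(E)) = Σ_{A} P(J|E,A)·P(A).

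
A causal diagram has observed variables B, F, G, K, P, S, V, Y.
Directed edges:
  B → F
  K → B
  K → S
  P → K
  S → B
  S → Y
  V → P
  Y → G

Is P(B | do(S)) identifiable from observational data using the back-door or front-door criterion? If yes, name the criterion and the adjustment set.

desc(S)\{S}={B,F,G,Y}; candidates ⊆ {K,P,V}.
size 0: {}; under {} S still reaches {B,F,K,P,V} ∋ B.
{K}: S⊥B given {K} in G with S→· removed — back-door holds.
P(B|do(S)) = Σ_{K} P(B|S,K)·P(K).

P(B|do(S)): backdoor, adjust for {K}.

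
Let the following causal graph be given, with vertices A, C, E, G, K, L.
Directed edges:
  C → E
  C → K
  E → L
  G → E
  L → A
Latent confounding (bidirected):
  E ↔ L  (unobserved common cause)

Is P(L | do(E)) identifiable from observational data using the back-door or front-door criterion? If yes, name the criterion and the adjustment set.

P(L|do(E)): not identifiable (no BD/FD set).

desc(E)\{E}={A,L}; candidates ⊆ {C,G,K}.
E↔L: latent back-door arc(s) into E.
size 0: {}; under {} E still reaches {A,C,G,K,L} ∋ L.
size 1: {C}, {G}, {K}; under {C} E still reaches {A,G,L} ∋ L.
size 2: {C,G}, {C,K}, {G,K}; under {C,G} E still reaches {A,L} ∋ L.
E↔L cannot be blocked by any observed set — no back-door set.
No mediator lies on a directed E→…→L path.
Neither criterion identifies P(L|do(E)) in this graph.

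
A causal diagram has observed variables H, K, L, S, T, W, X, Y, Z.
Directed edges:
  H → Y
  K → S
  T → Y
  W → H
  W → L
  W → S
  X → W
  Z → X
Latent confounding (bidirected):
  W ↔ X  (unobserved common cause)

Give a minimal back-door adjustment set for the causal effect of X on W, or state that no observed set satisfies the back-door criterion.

desc(X)\{X}={H,L,S,W,Y}; candidates ⊆ {K,T,Z}.
X↔W: latent back-door arc(s) into X.
size 0: {}; under {} X still reaches {H,L,S,W,Y,Z} ∋ W.
size 1: {K}, {T}, {Z}; under {K} X still reaches {H,L,S,W,Y,Z} ∋ W.
size 2: {K,T}, {K,Z}, {T,Z}; under {K,T} X still reaches {H,L,S,W,Y,Z} ∋ W.
X↔W cannot be blocked by any observed set — no back-door set.

X→W: no observed back-door set.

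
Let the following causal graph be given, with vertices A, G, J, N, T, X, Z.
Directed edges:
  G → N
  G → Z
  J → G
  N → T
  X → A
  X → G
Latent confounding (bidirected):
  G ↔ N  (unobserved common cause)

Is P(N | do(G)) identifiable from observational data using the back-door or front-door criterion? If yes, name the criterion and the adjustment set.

P(N|do(G)): not identifiable (no BD/FD set).

desc(G)\{G}={N,T,Z}; candidates ⊆ {A,J,X}.
G↔N: latent back-door arc(s) into G.
size 0: {}; under {} G still reaches {A,J,N,T,X} ∋ N.
size 1: {A}, {J}, {X}; under {A} G still reaches {J,N,T,X} ∋ N.
size 2: {A,J}, {A,X}, {J,X}; under {A,J} G still reaches {N,T,X} ∋ N.
G↔N cannot be blocked by any observed set — no back-door set.
No mediator lies on a directed G→…→N path.
Neither criterion identifies P(N|do(G)) in this graph.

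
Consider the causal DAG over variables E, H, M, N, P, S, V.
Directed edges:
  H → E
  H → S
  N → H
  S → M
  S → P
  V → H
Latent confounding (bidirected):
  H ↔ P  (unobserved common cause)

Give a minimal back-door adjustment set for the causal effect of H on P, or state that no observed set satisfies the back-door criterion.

desc(H)\{H}={E,M,P,S}; candidates ⊆ {N,V}.
H↔P: latent back-door arc(s) into H.
size 0: {}; under {} H still reaches {N,P,V} ∋ P.
size 1: {N}, {V}; under {N} H still reaches {P,V} ∋ P.
size 2: {N,V}; under {N,V} H still reaches {P} ∋ P.
H↔P cannot be blocked by any observed set — no back-door set.

H→P: no observed back-door set.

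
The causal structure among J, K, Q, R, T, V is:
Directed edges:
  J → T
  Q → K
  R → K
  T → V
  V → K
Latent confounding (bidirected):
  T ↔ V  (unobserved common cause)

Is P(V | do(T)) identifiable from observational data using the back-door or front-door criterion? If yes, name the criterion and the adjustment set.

P(V|do(T)): not identifiable (no BD/FD set).

desc(T)\{T}={K,V}; candidates ⊆ {J,Q,R}.
T↔V: latent back-door arc(s) into T.
size 0: {}; under {} T still reaches {J,K,V} ∋ V.
size 1: {J}, {Q}, {R}; under {J} T still reaches {K,V} ∋ V.
size 2: {J,Q}, {J,R}, {Q,R}; under {J,Q} T still reaches {K,V} ∋ V.
T↔V cannot be blocked by any observed set — no back-door set.
No mediator lies on a directed T→…→V path.
Neither criterion identifies P(V|do(T)) in this graph.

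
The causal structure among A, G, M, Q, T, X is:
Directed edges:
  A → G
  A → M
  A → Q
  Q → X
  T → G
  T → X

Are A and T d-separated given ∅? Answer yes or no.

Yes — A ⊥ T | ∅.

Bayes-Ball from A | ∅ reaches {G,M,Q,X}.
T ∉ reach(A|∅) ⇒ A ⊥ T | ∅.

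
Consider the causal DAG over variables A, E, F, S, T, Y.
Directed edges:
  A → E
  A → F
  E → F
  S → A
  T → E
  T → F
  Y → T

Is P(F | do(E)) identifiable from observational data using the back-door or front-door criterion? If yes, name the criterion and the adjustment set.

P(F|do(E)): backdoor, adjust for {A, T}.

desc(E)\{E}={F}; candidates ⊆ {A,S,T,Y}.
size 0: {}; under {} E still reaches {A,F,S,T,Y} ∋ F.
size 1: {A}, {S}, {T} …(+1); under {A} E still reaches {F,T,Y} ∋ F.
{A,T}: E⊥F given {A,T} in G with E→· removed — back-door holds.
P(F|do(E)) = Σ_{A,T} P(F|E,A,T)·P(A,T).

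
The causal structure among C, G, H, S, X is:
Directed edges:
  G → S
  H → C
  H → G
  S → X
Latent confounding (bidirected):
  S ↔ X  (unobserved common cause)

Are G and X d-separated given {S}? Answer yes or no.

Bayes-Ball from G | {S} reaches {C,H,X}.
X ∈ reach(G|{S}) ⇒ G ⊥̸ X | {S}.

No — G and X are d-connected given {S}.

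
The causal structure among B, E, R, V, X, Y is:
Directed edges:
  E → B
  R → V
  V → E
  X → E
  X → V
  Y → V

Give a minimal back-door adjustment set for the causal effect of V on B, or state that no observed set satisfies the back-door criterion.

desc(V)\{V}={B,E}; candidates ⊆ {R,X,Y}.
size 0: {}; under {} V still reaches {B,E,R,X,Y} ∋ B.
{X}: V⊥B given {X} in G with V→· removed — back-door holds.

V→B: minimal back-door set {X}.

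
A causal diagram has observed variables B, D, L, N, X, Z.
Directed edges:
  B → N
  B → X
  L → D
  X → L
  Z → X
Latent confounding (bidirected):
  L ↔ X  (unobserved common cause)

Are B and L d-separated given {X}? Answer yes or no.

No — B and L are d-connected given {X}.

Bayes-Ball from B | {X} reaches {D,L,N,Z}.
L ∈ reach(B|{X}) ⇒ B ⊥̸ L | {X}.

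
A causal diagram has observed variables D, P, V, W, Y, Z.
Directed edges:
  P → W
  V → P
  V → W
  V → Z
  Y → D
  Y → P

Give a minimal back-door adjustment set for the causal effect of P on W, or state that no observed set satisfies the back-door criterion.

desc(P)\{P}={W}; candidates ⊆ {D,V,Y,Z}.
size 0: {}; under {} P still reaches {D,V,W,Y,Z} ∋ W.
{V}: P⊥W given {V} in G with P→· removed — back-door holds.

P→W: minimal back-door set {V}.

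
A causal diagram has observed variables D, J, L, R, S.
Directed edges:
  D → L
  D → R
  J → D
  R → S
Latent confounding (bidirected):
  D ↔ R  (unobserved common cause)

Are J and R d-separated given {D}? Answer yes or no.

No — J and R are d-connected given {D}.

Bayes-Ball from J | {D} reaches {R,S}.
R ∈ reach(J|{D}) ⇒ J ⊥̸ R | {D}.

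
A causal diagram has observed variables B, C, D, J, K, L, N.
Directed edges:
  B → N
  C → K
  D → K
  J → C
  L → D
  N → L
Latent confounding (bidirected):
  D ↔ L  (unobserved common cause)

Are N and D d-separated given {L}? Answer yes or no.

No — N and D are d-connected given {L}.

Bayes-Ball from N | {L} reaches {B,D,K}.
D ∈ reach(N|{L}) ⇒ N ⊥̸ D | {L}.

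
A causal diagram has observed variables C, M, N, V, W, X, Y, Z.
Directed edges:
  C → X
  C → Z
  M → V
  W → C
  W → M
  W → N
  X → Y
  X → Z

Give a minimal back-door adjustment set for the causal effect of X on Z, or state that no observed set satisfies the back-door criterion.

desc(X)\{X}={Y,Z}; candidates ⊆ {C,M,N,V,W}.
size 0: {}; under {} X still reaches {C,M,N,V,W,Z} ∋ Z.
{C}: X⊥Z given {C} in G with X→· removed — back-door holds.

X→Z: minimal back-door set {C}.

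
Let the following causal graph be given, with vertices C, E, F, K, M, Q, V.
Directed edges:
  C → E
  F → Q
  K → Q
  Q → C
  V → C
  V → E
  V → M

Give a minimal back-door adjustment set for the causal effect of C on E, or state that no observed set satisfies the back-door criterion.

desc(C)\{C}={E}; candidates ⊆ {F,K,M,Q,V}.
size 0: {}; under {} C still reaches {E,F,K,M,Q,V} ∋ E.
{V}: C⊥E given {V} in G with C→· removed — back-door holds.

C→E: minimal back-door set {V}.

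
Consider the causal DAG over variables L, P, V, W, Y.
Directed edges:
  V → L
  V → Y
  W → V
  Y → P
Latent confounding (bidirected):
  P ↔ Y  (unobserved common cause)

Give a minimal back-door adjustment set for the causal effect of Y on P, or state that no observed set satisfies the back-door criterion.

desc(Y)\{Y}={P}; candidates ⊆ {L,V,W}.
Y↔P: latent back-door arc(s) into Y.
size 0: {}; under {} Y still reaches {L,P,V,W} ∋ P.
size 1: {L}, {V}, {W}; under {L} Y still reaches {P,V,W} ∋ P.
size 2: {L,V}, {L,W}, {V,W}; under {L,V} Y still reaches {P} ∋ P.
Y↔P cannot be blocked by any observed set — no back-door set.

Y→P: no observed back-door set.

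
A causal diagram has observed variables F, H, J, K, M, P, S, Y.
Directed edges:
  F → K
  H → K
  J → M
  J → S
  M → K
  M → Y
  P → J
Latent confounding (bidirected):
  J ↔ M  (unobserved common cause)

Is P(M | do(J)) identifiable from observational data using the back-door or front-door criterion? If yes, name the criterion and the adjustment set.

P(M|do(J)): not identifiable (no BD/FD set).

desc(J)\{J}={K,M,S,Y}; candidates ⊆ {F,H,P}.
J↔M: latent back-door arc(s) into J.
size 0: {}; under {} J still reaches {K,M,P,Y} ∋ M.
size 1: {F}, {H}, {P}; under {F} J still reaches {K,M,P,Y} ∋ M.
size 2: {F,H}, {F,P}, {H,P}; under {F,H} J still reaches {K,M,P,Y} ∋ M.
J↔M cannot be blocked by any observed set — no back-door set.
No mediator lies on a directed J→…→M path.
Neither criterion identifies P(M|do(J)) in this graph.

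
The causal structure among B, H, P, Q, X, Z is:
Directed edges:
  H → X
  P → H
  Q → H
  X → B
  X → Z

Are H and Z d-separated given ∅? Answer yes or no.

No — H and Z are d-connected given ∅.

Bayes-Ball from H | ∅ reaches {B,P,Q,X,Z}.
Z ∈ reach(H|∅) ⇒ H ⊥̸ Z | ∅.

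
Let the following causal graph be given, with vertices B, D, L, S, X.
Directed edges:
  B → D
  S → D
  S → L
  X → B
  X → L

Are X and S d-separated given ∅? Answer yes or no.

Yes — X ⊥ S | ∅.

Bayes-Ball from X | ∅ reaches {B,D,L}.
S ∉ reach(X|∅) ⇒ X ⊥ S | ∅.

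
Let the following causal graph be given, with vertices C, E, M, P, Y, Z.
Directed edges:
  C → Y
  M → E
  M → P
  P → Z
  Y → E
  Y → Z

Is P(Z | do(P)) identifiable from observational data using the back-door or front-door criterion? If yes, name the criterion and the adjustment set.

P(Z|do(P)): backdoor, adjust for ∅.

desc(P)\{P}={Z}; candidates ⊆ {C,E,M,Y}.
∅: P⊥Z given ∅ in G with P→· removed — back-door holds.
P(Z|do(P)) = P(Z|P) — no adjustment needed.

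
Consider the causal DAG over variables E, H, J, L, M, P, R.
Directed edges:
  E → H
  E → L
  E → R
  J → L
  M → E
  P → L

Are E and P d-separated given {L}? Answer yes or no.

Bayes-Ball from E | {L} reaches {H,J,M,P,R}.
P ∈ reach(E|{L}) ⇒ E ⊥̸ P | {L}.

No — E and P are d-connected given {L}.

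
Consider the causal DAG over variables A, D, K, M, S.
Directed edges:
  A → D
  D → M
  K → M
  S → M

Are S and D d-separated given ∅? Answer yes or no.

Bayes-Ball from S | ∅ reaches {M}.
D ∉ reach(S|∅) ⇒ S ⊥ D | ∅.

Yes — S ⊥ D | ∅.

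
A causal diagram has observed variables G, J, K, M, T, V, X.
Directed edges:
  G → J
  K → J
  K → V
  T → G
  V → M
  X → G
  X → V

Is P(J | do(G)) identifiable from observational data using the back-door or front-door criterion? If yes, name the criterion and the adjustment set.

desc(G)\{G}={J}; candidates ⊆ {K,M,T,V,X}.
∅: G⊥J given ∅ in G with G→· removed — back-door holds.
P(J|do(G)) = P(J|G) — no adjustment needed.

P(J|do(G)): backdoor, adjust for ∅.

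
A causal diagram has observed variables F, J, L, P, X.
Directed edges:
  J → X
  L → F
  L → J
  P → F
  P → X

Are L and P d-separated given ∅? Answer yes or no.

Bayes-Ball from L | ∅ reaches {F,J,X}.
P ∉ reach(L|∅) ⇒ L ⊥ P | ∅.

Yes — L ⊥ P | ∅.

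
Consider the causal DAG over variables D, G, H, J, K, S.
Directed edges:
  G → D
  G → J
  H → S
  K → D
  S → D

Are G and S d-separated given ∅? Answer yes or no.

Yes — G ⊥ S | ∅.

Bayes-Ball from G | ∅ reaches {D,J}.
S ∉ reach(G|∅) ⇒ G ⊥ S | ∅.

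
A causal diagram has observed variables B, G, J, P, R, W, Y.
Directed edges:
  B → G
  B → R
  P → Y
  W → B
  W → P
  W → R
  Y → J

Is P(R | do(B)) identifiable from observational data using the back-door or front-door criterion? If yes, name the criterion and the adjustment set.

P(R|do(B)): backdoor, adjust for {W}.

desc(B)\{B}={G,R}; candidates ⊆ {J,P,W,Y}.
size 0: {}; under {} B still reaches {J,P,R,W,Y} ∋ R.
{W}: B⊥R given {W} in G with B→· removed — back-door holds.
P(R|do(B)) = Σ_{W} P(R|B,W)·P(W).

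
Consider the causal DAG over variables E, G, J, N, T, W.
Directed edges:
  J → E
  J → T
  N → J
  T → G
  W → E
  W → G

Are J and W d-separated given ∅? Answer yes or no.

Bayes-Ball from J | ∅ reaches {E,G,N,T}.
W ∉ reach(J|∅) ⇒ J ⊥ W | ∅.

Yes — J ⊥ W | ∅.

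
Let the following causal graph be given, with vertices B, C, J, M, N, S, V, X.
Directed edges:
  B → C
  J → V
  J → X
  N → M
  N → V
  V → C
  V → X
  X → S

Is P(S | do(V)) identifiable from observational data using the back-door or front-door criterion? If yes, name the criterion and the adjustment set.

desc(V)\{V}={C,S,X}; candidates ⊆ {B,J,M,N}.
size 0: {}; under {} V still reaches {J,M,N,S,X} ∋ S.
{J}: V⊥S given {J} in G with V→· removed — back-door holds.
P(S|do(V)) = Σ_{J} P(S|V,J)·P(J).

P(S|do(V)): backdoor, adjust for {J}.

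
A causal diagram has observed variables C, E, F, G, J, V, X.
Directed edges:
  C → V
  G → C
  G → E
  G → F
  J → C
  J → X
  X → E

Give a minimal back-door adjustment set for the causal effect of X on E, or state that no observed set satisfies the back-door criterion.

desc(X)\{X}={E}; candidates ⊆ {C,F,G,J,V}.
∅: X⊥E given ∅ in G with X→· removed — back-door holds.

X→E: minimal back-door set ∅.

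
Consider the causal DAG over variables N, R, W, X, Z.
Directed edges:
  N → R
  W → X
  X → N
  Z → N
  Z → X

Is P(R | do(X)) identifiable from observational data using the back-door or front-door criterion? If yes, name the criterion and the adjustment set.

desc(X)\{X}={N,R}; candidates ⊆ {W,Z}.
size 0: {}; under {} X still reaches {N,R,W,Z} ∋ R.
{Z}: X⊥R given {Z} in G with X→· removed — back-door holds.
P(R|do(X)) = Σ_{Z} P(R|X,Z)·P(Z).

P(R|do(X)): backdoor, adjust for {Z}.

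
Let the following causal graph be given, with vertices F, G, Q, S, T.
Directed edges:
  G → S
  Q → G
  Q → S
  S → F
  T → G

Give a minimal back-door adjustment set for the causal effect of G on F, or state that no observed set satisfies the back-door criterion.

G→F: minimal back-door set {Q}.

desc(G)\{G}={F,S}; candidates ⊆ {Q,T}.
size 0: {}; under {} G still reaches {F,Q,S,T} ∋ F.
{Q}: G⊥F given {Q} in G with G→· removed — back-door holds.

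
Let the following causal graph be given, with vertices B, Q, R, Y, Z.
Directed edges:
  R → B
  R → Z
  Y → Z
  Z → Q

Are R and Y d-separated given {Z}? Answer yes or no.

No — R and Y are d-connected given {Z}.

Bayes-Ball from R | {Z} reaches {B,Y}.
Y ∈ reach(R|{Z}) ⇒ R ⊥̸ Y | {Z}.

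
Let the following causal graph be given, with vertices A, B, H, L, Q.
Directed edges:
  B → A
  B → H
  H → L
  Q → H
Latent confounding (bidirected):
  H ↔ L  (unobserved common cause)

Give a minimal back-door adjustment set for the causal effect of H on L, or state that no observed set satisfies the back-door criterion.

desc(H)\{H}={L}; candidates ⊆ {A,B,Q}.
H↔L: latent back-door arc(s) into H.
size 0: {}; under {} H still reaches {A,B,L,Q} ∋ L.
size 1: {A}, {B}, {Q}; under {A} H still reaches {B,L,Q} ∋ L.
size 2: {A,B}, {A,Q}, {B,Q}; under {A,B} H still reaches {L,Q} ∋ L.
H↔L cannot be blocked by any observed set — no back-door set.

H→L: no observed back-door set.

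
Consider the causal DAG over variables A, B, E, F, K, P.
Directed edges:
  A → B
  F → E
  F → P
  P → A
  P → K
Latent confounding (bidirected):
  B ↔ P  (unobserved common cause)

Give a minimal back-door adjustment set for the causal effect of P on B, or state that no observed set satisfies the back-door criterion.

P→B: no observed back-door set.

desc(P)\{P}={A,B,K}; candidates ⊆ {E,F}.
P↔B: latent back-door arc(s) into P.
size 0: {}; under {} P still reaches {B,E,F} ∋ B.
size 1: {E}, {F}; under {E} P still reaches {B,F} ∋ B.
size 2: {E,F}; under {E,F} P still reaches {B} ∋ B.
P↔B cannot be blocked by any observed set — no back-door set.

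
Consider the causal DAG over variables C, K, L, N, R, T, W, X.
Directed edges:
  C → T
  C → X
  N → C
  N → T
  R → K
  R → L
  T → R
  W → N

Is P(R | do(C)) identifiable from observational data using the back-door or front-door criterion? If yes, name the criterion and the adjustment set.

desc(C)\{C}={K,L,R,T,X}; candidates ⊆ {N,W}.
size 0: {}; under {} C still reaches {K,L,N,R,T,W} ∋ R.
{N}: C⊥R given {N} in G with C→· removed — back-door holds.
P(R|do(C)) = Σ_{N} P(R|C,N)·P(N).

P(R|do(C)): backdoor, adjust for {N}.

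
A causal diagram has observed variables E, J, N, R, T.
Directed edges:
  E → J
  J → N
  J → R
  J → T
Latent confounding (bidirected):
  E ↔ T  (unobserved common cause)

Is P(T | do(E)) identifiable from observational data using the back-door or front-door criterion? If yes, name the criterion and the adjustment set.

P(T|do(E)): frontdoor, adjust for {J}.

desc(E)\{E}={J,N,R,T}; candidates ⊆ {—}.
E↔T: latent back-door arc(s) into E.
size 0: {}; under {} E still reaches {T} ∋ T.
E↔T cannot be blocked by any observed set — no back-door set.
{J}: (i) intercepts every directed E→T path; (ii) no back-door E→{J}; (iii) {E} blocks every back-door {J}→T. Front-door holds.
P(T|do(E)) = Σ_{J} P(J|E) Σ_{E'} P(T|J,E')P(E').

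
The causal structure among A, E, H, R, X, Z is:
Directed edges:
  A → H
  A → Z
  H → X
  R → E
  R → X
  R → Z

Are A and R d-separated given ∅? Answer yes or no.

Yes — A ⊥ R | ∅.

Bayes-Ball from A | ∅ reaches {H,X,Z}.
R ∉ reach(A|∅) ⇒ A ⊥ R | ∅.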